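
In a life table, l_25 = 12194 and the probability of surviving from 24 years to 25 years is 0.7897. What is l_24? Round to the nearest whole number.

l_24 = l_25 / p = 12194 / 0.7897 = 15441.

15441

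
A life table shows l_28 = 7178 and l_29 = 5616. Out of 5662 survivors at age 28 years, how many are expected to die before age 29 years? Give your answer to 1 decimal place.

The relevant probability is 1 − 5616/7178 = 0.217609.
Expected number = 5662 × 0.217609 = 1232.1.

1232.1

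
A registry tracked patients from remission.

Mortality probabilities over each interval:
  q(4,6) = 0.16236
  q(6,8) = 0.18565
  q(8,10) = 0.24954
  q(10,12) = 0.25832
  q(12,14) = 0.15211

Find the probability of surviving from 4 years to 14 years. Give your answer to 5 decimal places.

0.32192

Chaining the interval survival probabilities: (1 − 0.16236) × (1 − 0.18565) × (1 − 0.24954) × (1 − 0.25832) × (1 − 0.15211).
= 0.83764 × 0.81435 × 0.75046 × 0.74168 × 0.84789 = 0.321923.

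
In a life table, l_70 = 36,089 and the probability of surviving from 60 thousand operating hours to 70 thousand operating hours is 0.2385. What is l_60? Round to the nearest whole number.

l_60 = l_70 / p = 36,089 / 0.2385 = 151317.

151317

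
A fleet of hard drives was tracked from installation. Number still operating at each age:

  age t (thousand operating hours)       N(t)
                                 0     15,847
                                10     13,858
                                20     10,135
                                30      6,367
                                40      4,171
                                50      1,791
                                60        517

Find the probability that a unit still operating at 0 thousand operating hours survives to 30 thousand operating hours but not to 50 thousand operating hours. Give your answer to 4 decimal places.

This is the probability of reaching 30 but not 50, conditional on being operational at 0: (N(30) − N(50)) / N(0).
= (6,367 − 1,791) / 15,847 = 4,576 / 15,847 = 0.288761.

0.2888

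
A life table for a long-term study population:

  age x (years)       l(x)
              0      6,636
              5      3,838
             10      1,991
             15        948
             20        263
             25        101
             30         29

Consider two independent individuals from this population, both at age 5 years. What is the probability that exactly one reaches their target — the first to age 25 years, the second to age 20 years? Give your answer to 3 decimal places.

0.091

p₁ = l(25)/l(5) = 101/3,838 = 0.026316; p₂ = l(20)/l(5) = 263/3,838 = 0.068525.
P(exactly one) = p₁(1−p₂) + (1−p₁)p₂ = 0.024513 + 0.066722 = 0.091234.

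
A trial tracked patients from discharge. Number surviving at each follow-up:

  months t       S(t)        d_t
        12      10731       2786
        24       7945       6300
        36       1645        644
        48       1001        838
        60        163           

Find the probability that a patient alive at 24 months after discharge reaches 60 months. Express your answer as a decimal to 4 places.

The conditional survival probability is S(60)/S(24) = 163/7945 = 0.020516.

0.0205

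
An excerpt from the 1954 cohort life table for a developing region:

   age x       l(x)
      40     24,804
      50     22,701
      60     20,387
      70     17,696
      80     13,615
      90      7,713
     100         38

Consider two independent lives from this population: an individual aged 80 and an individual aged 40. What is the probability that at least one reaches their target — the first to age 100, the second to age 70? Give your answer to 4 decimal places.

p₁ = l(100)/l(80) = 38/13,615 = 0.002791; p₂ = l(70)/l(40) = 17,696/24,804 = 0.713433.
P(at least one) = 1 − (1−p₁)(1−p₂) = 1 − 0.997209 × 0.286567 = 0.714233.

0.7142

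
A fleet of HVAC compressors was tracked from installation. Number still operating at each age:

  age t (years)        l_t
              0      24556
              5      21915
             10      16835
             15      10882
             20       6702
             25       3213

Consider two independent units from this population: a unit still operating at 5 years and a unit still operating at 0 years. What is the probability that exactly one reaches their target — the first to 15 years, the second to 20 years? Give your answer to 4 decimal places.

p₁ = l_15/l_5 = 10882/21915 = 0.496555; p₂ = l_20/l_0 = 6702/24556 = 0.272927.
P(exactly one) = p₁(1−p₂) + (1−p₁)p₂ = 0.361032 + 0.137404 = 0.498435.

0.4984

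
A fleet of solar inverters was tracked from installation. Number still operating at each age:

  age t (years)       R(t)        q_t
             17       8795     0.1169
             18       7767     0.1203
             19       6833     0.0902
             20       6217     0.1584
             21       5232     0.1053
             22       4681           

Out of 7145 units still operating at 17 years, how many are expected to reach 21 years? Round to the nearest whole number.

The relevant probability is 5232/8795 = 0.594883.
Expected number = 7145 × 0.594883 = 4250.

4250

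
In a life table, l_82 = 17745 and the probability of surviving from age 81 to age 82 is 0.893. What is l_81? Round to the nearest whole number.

l_81 = l_82 / p = 17745 / 0.893 = 19871.

19871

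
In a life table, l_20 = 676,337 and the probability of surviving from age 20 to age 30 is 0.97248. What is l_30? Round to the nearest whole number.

l_30 = l_20 × p = 676,337 × 0.97248 = 657724.

657724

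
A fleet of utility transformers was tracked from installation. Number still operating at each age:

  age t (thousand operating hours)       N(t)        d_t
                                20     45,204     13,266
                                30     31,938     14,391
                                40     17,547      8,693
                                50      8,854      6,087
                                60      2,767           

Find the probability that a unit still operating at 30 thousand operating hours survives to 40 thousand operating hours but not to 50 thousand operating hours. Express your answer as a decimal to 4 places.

This is the probability of reaching 40 but not 50, conditional on being operational at 30: (N(40) − N(50)) / N(30).
= (17,547 − 8,854) / 31,938 = 8,693 / 31,938 = 0.272184.

0.2722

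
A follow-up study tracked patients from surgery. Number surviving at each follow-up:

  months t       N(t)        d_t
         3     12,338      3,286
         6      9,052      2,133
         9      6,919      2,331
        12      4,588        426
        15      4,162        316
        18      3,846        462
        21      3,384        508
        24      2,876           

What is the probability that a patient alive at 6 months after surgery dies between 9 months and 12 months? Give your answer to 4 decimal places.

This is the probability of reaching 9 but not 12, conditional on being alive at 6: (N(9) − N(12)) / N(6).
= (6,919 − 4,588) / 9,052 = 2,331 / 9,052 = 0.257512.

0.2575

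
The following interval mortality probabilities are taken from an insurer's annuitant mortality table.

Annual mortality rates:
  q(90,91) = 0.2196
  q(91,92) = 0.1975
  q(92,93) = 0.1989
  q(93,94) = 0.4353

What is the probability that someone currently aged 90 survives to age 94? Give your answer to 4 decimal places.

0.2833

P(survive 90→94) = (1 − 0.2196) × (1 − 0.1975) × (1 − 0.1989) × (1 − 0.4353).
= 0.7804 × 0.8025 × 0.8011 × 0.5647 = 0.283313.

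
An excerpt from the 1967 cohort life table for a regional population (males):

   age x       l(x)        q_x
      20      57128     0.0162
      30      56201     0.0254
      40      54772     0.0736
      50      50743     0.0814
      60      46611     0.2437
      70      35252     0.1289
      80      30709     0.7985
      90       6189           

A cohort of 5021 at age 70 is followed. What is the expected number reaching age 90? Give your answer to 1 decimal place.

The relevant probability is 6189/35252 = 0.175565.
Expected number = 5021 × 0.175565 = 881.5.

881.5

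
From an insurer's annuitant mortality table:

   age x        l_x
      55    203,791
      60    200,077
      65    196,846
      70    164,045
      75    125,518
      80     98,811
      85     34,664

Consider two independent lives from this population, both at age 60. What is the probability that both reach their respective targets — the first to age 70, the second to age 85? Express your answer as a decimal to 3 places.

0.142

p₁ = l_70/l_60 = 164,045/200,077 = 0.819909; p₂ = l_85/l_60 = 34,664/200,077 = 0.173253.
P(both) = p₁ × p₂ = 0.819909 × 0.173253 = 0.142052.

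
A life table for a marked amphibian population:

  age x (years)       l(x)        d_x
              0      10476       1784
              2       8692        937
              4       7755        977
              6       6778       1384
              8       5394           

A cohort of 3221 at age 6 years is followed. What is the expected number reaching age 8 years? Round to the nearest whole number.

The relevant probability is 5394/6778 = 0.795810.
Expected number = 3221 × 0.795810 = 2563.

2563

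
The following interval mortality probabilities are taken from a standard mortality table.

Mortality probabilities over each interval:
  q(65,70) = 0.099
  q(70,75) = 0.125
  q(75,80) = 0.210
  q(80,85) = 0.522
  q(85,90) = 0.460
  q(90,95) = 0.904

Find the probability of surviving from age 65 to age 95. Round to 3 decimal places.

Chaining the interval survival probabilities: (1 − 0.099) × (1 − 0.125) × (1 − 0.210) × (1 − 0.522) × (1 − 0.460) × (1 − 0.904).
= 0.901 × 0.875 × 0.790 × 0.478 × 0.540 × 0.096 = 0.015433.

0.015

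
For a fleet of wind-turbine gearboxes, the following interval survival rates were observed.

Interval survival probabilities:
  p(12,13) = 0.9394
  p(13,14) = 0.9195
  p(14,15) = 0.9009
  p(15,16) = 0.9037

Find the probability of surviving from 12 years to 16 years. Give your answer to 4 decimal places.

0.7032

The overall survival probability is 0.9394 × 0.9195 × 0.9009 × 0.9037.
= 0.703239.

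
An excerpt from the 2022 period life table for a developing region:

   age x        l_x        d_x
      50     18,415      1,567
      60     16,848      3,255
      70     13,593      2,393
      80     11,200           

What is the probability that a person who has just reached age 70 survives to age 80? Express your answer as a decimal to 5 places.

0.82395

The conditional survival probability is l_80/l_70 = 11,200/13,593 = 0.823954.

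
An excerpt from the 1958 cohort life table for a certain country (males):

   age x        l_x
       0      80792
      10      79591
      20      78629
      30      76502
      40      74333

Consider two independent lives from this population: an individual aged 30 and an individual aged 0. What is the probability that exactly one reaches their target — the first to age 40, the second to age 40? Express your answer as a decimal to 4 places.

p₁ = l_40/l_30 = 74333/76502 = 0.971648; p₂ = l_40/l_0 = 74333/80792 = 0.920054.
P(exactly one) = p₁(1−p₂) + (1−p₁)p₂ = 0.077679 + 0.026085 = 0.103765.

0.1038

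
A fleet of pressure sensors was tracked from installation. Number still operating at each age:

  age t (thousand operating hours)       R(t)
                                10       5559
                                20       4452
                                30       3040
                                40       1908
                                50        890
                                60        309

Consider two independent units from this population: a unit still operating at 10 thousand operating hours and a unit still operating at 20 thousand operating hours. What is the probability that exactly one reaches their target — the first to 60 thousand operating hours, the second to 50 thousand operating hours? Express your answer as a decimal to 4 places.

p₁ = R(60)/R(10) = 309/5559 = 0.055586; p₂ = R(50)/R(20) = 890/4452 = 0.199910.
P(exactly one) = p₁(1−p₂) + (1−p₁)p₂ = 0.044474 + 0.188798 = 0.233272.

0.2333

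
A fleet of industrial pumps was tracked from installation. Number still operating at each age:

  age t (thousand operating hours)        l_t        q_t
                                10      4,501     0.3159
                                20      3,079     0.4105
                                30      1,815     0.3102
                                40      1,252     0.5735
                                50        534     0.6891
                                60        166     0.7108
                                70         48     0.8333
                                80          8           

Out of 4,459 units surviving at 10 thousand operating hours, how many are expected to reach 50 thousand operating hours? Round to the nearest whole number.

The relevant probability is 534/4,501 = 0.118640.
Expected number = 4,459 × 0.118640 = 529.

529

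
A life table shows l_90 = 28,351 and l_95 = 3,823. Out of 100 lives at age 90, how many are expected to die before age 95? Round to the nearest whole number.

87

The relevant probability is 1 − 3,823/28,351 = 0.865155.
Expected number = 100 × 0.865155 = 87.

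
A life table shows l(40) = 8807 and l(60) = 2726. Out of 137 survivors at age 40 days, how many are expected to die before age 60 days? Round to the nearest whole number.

95

The relevant probability is 1 − 2726/8807 = 0.690473.
Expected number = 137 × 0.690473 = 95.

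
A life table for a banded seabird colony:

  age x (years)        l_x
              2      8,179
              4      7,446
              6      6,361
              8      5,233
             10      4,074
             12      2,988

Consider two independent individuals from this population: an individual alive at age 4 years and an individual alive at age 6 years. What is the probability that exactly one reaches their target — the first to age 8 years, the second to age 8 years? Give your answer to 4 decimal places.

0.3691

p₁ = l_8/l_4 = 5,233/7,446 = 0.702793; p₂ = l_8/l_6 = 5,233/6,361 = 0.822669.
P(exactly one) = p₁(1−p₂) + (1−p₁)p₂ = 0.124627 + 0.244503 = 0.369130.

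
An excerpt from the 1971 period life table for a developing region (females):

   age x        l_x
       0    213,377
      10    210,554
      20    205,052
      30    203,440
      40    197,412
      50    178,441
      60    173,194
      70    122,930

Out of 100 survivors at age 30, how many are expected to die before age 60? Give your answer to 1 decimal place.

14.9

The relevant probability is 1 − 173,194/203,440 = 0.148673.
Expected number = 100 × 0.148673 = 14.9.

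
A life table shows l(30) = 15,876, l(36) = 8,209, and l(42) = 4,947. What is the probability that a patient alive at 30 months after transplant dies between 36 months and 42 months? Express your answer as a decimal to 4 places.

0.2055

This is the probability of reaching 36 but not 42, conditional on being alive at 30: (l(36) − l(42)) / l(30).
= (8,209 − 4,947) / 15,876 = 3,262 / 15,876 = 0.205467.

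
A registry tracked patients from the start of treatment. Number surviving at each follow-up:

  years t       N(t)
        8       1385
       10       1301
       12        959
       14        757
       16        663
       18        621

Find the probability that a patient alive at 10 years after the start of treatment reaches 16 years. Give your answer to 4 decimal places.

The conditional survival probability is N(16)/N(10) = 663/1301 = 0.509608.

0.5096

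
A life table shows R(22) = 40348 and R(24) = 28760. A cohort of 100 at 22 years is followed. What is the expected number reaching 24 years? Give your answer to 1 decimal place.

71.3

The relevant probability is 28760/40348 = 0.712799.
Expected number = 100 × 0.712799 = 71.3.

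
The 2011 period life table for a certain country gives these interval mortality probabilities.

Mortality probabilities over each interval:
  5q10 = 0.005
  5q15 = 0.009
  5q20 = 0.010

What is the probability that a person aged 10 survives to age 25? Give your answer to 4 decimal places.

0.9762

Chaining the interval survival probabilities: (1 − 0.005) × (1 − 0.009) × (1 − 0.010).
= 0.995 × 0.991 × 0.990 = 0.976185.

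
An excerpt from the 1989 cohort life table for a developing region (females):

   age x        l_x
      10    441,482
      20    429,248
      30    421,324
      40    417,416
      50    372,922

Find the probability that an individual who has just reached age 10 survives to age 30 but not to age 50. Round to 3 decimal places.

We want 20|20q10 = (l_30 − l_50)/l_10.
This is the probability of reaching 30 but not 50, conditional on being alive at 10: (l_30 − l_50) / l_10.
= (421,324 − 372,922) / 441,482 = 48,402 / 441,482 = 0.109635.

0.110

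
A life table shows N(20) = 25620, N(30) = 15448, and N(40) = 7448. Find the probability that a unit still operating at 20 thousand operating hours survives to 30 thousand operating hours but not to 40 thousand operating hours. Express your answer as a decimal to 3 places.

0.312

This is the probability of reaching 30 but not 40, conditional on being operational at 20: (N(30) − N(40)) / N(20).
= (15448 − 7448) / 25620 = 8000 / 25620 = 0.312256.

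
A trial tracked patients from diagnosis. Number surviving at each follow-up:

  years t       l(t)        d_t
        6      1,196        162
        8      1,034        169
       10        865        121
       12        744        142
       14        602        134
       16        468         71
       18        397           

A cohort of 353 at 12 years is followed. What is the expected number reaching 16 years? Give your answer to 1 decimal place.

The relevant probability is 468/744 = 0.629032.
Expected number = 353 × 0.629032 = 222.0.

222.0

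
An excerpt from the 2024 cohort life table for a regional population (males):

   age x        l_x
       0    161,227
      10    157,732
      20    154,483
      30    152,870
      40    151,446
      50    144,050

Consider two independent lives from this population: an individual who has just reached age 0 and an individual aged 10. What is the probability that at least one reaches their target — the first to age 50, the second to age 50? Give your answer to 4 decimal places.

0.9908

p₁ = l_50/l_0 = 144,050/161,227 = 0.893461; p₂ = l_50/l_10 = 144,050/157,732 = 0.913258.
P(at least one) = 1 − (1−p₁)(1−p₂) = 1 − 0.106539 × 0.086742 = 0.990759.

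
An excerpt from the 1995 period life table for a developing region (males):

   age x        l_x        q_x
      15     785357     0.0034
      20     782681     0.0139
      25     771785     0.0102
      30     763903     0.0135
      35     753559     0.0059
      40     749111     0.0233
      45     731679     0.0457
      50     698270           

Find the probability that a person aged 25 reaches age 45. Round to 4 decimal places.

0.9480

We want 20p25 = l_45/l_25.
The conditional survival probability is l_45/l_25 = 731679/771785 = 0.948035.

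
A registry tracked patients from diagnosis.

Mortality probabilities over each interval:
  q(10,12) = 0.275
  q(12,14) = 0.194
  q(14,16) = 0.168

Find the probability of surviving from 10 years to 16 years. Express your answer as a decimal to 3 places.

Chaining the interval survival probabilities: (1 − 0.275) × (1 − 0.194) × (1 − 0.168).
= 0.725 × 0.806 × 0.832 = 0.486179.

0.486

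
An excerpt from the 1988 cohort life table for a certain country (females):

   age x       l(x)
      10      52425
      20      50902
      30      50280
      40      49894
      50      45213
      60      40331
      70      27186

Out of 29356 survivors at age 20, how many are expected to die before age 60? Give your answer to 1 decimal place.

The relevant probability is 1 − 40331/50902 = 0.207674.
Expected number = 29356 × 0.207674 = 6096.5.

6096.5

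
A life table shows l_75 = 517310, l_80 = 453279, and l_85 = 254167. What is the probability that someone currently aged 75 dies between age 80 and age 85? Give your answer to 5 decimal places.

0.38490

We want 5|5q75 = (l_80 − l_85)/l_75.
This is the probability of reaching 80 but not 85, conditional on being alive at 75: (l_80 − l_85) / l_75.
= (453279 − 254167) / 517310 = 199112 / 517310 = 0.384899.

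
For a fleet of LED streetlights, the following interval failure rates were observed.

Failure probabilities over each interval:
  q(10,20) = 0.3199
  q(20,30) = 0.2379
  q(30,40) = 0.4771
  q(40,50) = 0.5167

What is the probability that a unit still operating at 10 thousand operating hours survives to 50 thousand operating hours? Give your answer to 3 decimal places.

0.131

Survival from 10 to 50 is the product of surviving each interval: (1 − 0.3199) × (1 − 0.2379) × (1 − 0.4771) × (1 − 0.5167).
= 0.6801 × 0.7621 × 0.5229 × 0.4833 = 0.130985.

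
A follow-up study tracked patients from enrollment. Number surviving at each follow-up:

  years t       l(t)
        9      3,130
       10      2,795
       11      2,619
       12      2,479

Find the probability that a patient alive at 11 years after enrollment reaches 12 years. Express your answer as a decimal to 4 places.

0.9465

The conditional survival probability is l(12)/l(11) = 2,479/2,619 = 0.946544.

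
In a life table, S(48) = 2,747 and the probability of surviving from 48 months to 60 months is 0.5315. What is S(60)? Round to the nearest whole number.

S(60) = S(48) × p = 2,747 × 0.5315 = 1460.

1460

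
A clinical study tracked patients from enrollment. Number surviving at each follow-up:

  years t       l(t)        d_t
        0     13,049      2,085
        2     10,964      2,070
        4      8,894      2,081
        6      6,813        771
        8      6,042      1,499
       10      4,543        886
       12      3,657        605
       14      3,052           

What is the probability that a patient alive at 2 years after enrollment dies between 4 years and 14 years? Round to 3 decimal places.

This is the probability of reaching 4 but not 14, conditional on being alive at 2: (l(4) − l(14)) / l(2).
= (8,894 − 3,052) / 10,964 = 5,842 / 10,964 = 0.532835.

0.533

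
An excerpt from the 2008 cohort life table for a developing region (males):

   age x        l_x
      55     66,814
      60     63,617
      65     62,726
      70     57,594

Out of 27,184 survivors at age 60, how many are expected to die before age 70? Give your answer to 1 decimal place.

The relevant probability is 1 − 57,594/63,617 = 0.094676.
Expected number = 27,184 × 0.094676 = 2573.7.

2573.7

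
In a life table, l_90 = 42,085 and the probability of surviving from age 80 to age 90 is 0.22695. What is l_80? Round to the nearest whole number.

185437

l_80 = l_90 / p = 42,085 / 0.22695 = 185437.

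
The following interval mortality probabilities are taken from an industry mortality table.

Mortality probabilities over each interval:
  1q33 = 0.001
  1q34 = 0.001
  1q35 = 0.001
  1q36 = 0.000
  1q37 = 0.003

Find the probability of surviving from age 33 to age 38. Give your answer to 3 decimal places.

0.994

5p33 = (1 − 0.001) × (1 − 0.001) × (1 − 0.001) × (1 − 0.000) × (1 − 0.003).
= 0.999 × 0.999 × 0.999 × 1.000 × 0.997 = 0.994012.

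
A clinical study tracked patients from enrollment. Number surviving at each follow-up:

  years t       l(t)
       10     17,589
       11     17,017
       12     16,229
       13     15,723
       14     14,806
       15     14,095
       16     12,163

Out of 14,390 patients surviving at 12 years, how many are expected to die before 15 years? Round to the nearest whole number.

1892

The relevant probability is 1 − 14,095/16,229 = 0.131493.
Expected number = 14,390 × 0.131493 = 1892.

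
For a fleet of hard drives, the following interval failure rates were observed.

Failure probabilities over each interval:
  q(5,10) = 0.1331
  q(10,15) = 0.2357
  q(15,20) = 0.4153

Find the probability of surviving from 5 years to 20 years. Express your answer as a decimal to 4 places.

Survival from 5 to 20 is the product of surviving each interval: (1 − 0.1331) × (1 − 0.2357) × (1 − 0.4153).
= 0.8669 × 0.7643 × 0.5847 = 0.387406.

0.3874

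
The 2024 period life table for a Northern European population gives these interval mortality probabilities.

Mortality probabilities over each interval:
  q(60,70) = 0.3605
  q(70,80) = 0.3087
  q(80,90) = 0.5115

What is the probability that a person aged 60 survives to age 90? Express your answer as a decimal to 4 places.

0.2160

The overall survival probability is (1 − 0.3605) × (1 − 0.3087) × (1 − 0.5115).
= 0.6395 × 0.6913 × 0.4885 = 0.215959.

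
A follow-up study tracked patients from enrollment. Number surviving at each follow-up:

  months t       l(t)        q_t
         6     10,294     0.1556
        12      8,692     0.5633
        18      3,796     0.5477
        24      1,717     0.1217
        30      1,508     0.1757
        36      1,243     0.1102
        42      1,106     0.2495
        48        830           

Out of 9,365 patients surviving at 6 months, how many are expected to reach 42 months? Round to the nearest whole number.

1006

The relevant probability is 1,106/10,294 = 0.107441.
Expected number = 9,365 × 0.107441 = 1006.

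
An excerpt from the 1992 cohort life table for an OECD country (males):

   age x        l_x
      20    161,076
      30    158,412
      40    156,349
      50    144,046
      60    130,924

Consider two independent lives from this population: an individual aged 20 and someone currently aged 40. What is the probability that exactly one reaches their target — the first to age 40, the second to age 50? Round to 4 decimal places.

p₁ = l_40/l_20 = 156,349/161,076 = 0.970654; p₂ = l_50/l_40 = 144,046/156,349 = 0.921311.
P(exactly one) = p₁(1−p₂) + (1−p₁)p₂ = 0.076380 + 0.027037 = 0.103417.

0.1034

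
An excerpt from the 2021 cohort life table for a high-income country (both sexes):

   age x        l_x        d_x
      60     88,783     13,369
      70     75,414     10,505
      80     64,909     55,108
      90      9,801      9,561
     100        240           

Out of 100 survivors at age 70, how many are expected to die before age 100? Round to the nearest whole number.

100

The relevant probability is 1 − 240/75,414 = 0.996818.
Expected number = 100 × 0.996818 = 100.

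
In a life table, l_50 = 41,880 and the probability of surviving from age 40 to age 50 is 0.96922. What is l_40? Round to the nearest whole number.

l_40 = l_50 / p = 41,880 / 0.96922 = 43210.

43210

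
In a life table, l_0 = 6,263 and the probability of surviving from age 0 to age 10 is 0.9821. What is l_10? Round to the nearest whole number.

6151

l_10 = l_0 × p = 6,263 × 0.9821 = 6151.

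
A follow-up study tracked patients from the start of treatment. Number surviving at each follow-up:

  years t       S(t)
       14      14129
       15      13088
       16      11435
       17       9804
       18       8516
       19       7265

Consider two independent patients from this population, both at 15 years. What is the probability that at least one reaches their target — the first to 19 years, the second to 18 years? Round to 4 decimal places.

p₁ = S(19)/S(15) = 7265/13088 = 0.555089; p₂ = S(18)/S(15) = 8516/13088 = 0.650672.
P(at least one) = 1 − (1−p₁)(1−p₂) = 1 − 0.444911 × 0.349328 = 0.844580.

0.8446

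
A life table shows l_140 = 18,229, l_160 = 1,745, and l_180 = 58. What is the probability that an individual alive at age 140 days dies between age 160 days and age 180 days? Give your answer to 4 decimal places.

This is the probability of reaching 160 but not 180, conditional on being alive at 140: (l_160 − l_180) / l_140.
= (1,745 − 58) / 18,229 = 1,687 / 18,229 = 0.092545.

0.0925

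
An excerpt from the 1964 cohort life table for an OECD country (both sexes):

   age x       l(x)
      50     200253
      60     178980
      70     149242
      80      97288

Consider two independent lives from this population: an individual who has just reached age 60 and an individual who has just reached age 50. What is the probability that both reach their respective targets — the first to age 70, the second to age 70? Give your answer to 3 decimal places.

p₁ = l(70)/l(60) = 149242/178980 = 0.833847; p₂ = l(70)/l(50) = 149242/200253 = 0.745267.
P(both) = p₁ × p₂ = 0.833847 × 0.745267 = 0.621439.

0.621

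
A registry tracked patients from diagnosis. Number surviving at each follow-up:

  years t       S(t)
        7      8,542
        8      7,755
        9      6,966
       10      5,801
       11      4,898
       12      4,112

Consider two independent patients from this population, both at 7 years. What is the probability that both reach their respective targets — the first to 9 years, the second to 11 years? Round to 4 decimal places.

0.4676

p₁ = S(9)/S(7) = 6,966/8,542 = 0.815500; p₂ = S(11)/S(7) = 4,898/8,542 = 0.573402.
P(both) = p₁ × p₂ = 0.815500 × 0.573402 = 0.467609.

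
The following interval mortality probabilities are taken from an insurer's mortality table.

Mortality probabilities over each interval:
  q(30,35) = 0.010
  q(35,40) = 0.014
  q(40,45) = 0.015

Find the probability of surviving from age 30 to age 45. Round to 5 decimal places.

The overall survival probability is (1 − 0.010) × (1 − 0.014) × (1 − 0.015).
= 0.990 × 0.986 × 0.985 = 0.961498.

0.96150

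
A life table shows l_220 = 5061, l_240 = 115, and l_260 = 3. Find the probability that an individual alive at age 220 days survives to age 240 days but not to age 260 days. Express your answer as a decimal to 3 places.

This is the probability of reaching 240 but not 260, conditional on being alive at 220: (l_240 − l_260) / l_220.
= (115 − 3) / 5061 = 112 / 5061 = 0.022130.

0.022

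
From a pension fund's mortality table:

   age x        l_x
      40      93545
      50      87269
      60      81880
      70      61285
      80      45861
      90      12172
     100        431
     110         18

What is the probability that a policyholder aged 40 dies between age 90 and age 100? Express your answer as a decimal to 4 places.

We want 50|10q40 = (l_90 − l_100)/l_40.
This is the probability of reaching 90 but not 100, conditional on being alive at 40: (l_90 − l_100) / l_40.
= (12172 − 431) / 93545 = 11741 / 93545 = 0.125512.

0.1255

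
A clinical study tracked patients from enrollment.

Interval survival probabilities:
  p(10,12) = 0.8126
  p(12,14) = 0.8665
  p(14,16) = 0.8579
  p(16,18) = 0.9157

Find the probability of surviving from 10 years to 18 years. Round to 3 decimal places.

0.553

The overall survival probability is 0.8126 × 0.8665 × 0.8579 × 0.9157.
= 0.553140.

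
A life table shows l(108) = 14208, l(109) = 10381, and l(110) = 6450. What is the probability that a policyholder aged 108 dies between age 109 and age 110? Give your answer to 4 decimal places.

0.2767

This is the probability of reaching 109 but not 110, conditional on being alive at 108: (l(109) − l(110)) / l(108).
= (10381 − 6450) / 14208 = 3931 / 14208 = 0.276675.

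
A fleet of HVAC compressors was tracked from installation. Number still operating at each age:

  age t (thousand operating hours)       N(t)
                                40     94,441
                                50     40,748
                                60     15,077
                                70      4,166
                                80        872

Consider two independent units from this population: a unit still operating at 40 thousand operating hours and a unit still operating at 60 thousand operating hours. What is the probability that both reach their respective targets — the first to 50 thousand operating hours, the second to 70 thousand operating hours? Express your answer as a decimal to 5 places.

0.11922

p₁ = N(50)/N(40) = 40,748/94,441 = 0.431465; p₂ = N(70)/N(60) = 4,166/15,077 = 0.276315.
P(both) = p₁ × p₂ = 0.431465 × 0.276315 = 0.119220.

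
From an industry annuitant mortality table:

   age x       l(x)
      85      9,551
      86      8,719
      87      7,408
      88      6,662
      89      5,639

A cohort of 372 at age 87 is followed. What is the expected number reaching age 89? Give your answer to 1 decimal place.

283.2

The relevant probability is 5,639/7,408 = 0.761204.
Expected number = 372 × 0.761204 = 283.2.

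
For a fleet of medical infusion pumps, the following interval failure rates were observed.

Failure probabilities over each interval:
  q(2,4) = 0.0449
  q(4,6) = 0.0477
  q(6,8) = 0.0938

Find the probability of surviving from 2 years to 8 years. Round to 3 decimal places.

Survival from 2 to 8 is the product of surviving each interval: (1 − 0.0449) × (1 − 0.0477) × (1 − 0.0938).
= 0.9551 × 0.9523 × 0.9062 = 0.824227.

0.824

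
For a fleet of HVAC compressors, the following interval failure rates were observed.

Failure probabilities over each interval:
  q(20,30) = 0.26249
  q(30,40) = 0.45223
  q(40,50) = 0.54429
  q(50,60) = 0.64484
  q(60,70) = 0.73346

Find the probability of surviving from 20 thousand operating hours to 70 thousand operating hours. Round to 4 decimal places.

0.0174

Survival from 20 to 70 is the product of surviving each interval: (1 − 0.26249) × (1 − 0.45223) × (1 − 0.54429) × (1 − 0.64484) × (1 − 0.73346).
= 0.73751 × 0.54777 × 0.45571 × 0.35516 × 0.26654 = 0.017428.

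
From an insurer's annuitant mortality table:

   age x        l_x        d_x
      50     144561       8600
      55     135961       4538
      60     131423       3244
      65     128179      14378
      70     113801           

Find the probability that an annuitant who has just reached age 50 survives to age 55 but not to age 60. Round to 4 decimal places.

0.0314

We want 5|5q50 = (l_55 − l_60)/l_50.
This is the probability of reaching 55 but not 60, conditional on being alive at 50: (l_55 − l_60) / l_50.
= (135961 − 131423) / 144561 = 4538 / 144561 = 0.031392.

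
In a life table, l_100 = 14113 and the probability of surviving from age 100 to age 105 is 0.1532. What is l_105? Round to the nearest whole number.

2162

l_105 = l_100 × p = 14113 × 0.1532 = 2162.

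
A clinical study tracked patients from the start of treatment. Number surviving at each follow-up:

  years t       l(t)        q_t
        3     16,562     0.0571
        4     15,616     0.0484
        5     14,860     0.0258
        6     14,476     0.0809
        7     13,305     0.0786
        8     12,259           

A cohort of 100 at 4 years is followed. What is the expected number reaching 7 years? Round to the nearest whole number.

The relevant probability is 13,305/15,616 = 0.852011.
Expected number = 100 × 0.852011 = 85.

85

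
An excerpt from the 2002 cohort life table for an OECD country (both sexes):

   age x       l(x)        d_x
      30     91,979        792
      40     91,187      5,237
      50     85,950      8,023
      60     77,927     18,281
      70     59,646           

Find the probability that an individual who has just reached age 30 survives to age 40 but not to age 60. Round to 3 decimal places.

0.144

This is the probability of reaching 40 but not 60, conditional on being alive at 30: (l(40) − l(60)) / l(30).
= (91,187 − 77,927) / 91,979 = 13,260 / 91,979 = 0.144163.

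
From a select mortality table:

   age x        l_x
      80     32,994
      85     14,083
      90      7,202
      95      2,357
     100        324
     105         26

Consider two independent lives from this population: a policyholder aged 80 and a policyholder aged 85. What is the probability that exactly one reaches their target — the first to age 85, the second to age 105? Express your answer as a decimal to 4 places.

0.4271

p₁ = l_85/l_80 = 14,083/32,994 = 0.426835; p₂ = l_105/l_85 = 26/14,083 = 0.001846.
P(exactly one) = p₁(1−p₂) + (1−p₁)p₂ = 0.426047 + 0.001058 = 0.427105.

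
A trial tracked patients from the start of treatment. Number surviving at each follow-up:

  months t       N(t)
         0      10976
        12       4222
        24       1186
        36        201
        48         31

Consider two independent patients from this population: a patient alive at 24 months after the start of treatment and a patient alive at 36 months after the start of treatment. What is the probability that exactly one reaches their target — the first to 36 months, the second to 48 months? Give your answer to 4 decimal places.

p₁ = N(36)/N(24) = 201/1186 = 0.169477; p₂ = N(48)/N(36) = 31/201 = 0.154229.
P(exactly one) = p₁(1−p₂) + (1−p₁)p₂ = 0.143339 + 0.128091 = 0.271429.

0.2714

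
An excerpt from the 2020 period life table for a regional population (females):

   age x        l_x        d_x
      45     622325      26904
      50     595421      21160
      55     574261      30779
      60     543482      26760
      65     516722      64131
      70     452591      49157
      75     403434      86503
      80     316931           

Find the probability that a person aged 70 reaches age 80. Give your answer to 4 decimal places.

0.7003

We want 10p70 = l_80/l_70.
The conditional survival probability is l_80/l_70 = 316931/452591 = 0.700259.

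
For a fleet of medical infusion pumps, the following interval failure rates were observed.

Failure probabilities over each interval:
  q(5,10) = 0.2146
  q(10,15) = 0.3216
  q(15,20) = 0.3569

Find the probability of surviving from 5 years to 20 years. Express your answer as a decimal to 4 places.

Survival from 5 to 20 is the product of surviving each interval: (1 − 0.2146) × (1 − 0.3216) × (1 − 0.3569).
= 0.7854 × 0.6784 × 0.6431 = 0.342654.

0.3427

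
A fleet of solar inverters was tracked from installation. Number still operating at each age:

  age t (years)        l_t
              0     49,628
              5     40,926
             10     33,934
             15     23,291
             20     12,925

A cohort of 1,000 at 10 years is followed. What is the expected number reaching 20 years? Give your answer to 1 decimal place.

The relevant probability is 12,925/33,934 = 0.380886.
Expected number = 1,000 × 0.380886 = 380.9.

380.9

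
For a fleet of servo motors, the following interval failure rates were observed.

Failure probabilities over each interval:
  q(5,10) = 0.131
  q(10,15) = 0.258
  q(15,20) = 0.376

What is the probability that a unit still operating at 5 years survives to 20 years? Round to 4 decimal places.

Chaining the interval survival probabilities: (1 − 0.131) × (1 − 0.258) × (1 − 0.376).
= 0.869 × 0.742 × 0.624 = 0.402354.

0.4024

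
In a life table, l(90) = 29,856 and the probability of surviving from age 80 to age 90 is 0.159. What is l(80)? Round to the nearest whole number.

l(80) = l(90) / p = 29,856 / 0.159 = 187774.

187774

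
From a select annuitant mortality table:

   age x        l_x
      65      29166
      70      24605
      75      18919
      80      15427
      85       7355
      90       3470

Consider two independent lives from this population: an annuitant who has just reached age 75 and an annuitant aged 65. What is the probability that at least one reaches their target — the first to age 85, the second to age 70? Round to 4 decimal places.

0.9044

p₁ = l_85/l_75 = 7355/18919 = 0.388763; p₂ = l_70/l_65 = 24605/29166 = 0.843619.
P(at least one) = 1 − (1−p₁)(1−p₂) = 1 − 0.611237 × 0.156381 = 0.904414.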